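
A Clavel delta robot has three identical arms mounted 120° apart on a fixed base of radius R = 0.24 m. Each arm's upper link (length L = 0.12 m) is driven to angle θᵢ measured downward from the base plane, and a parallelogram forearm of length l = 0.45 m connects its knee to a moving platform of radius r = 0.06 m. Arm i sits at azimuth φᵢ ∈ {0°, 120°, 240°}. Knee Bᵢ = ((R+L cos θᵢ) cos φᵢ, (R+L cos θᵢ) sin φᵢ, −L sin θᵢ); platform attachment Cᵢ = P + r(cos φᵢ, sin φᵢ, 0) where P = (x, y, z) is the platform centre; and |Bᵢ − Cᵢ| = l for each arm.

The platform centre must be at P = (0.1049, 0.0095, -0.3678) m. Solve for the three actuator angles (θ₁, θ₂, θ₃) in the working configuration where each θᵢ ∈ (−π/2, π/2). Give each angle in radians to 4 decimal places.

θ₁ = -0.3486, θ₂ = 0.6113, θ₃ = 0.6984

arm 1 (φ=0.0°): x'=0.1049, y'=0.0095
  e−x'=0.0751;  (l²−L²−(e−x')²−y'²−z²)/2L = 0.1962
  γ=atan2(-0.3678,0.0751)=-1.3694;  ψ=arccos(0.5227)=1.0208;  θ1=γ+ψ≈-0.3486
arm 2 (φ=120.0°): x'=-0.0442, y'=-0.0956
  e−x'=0.2242;  (l²−L²−(e−x')²−y'²−z²)/2L = -0.0275
  γ=atan2(-0.3678,0.2242)=-1.0233;  ψ=arccos(-0.0638)=1.6346;  θ2=γ+ψ≈0.6113
φ3=240.0° → target in arm frame (-0.0607, 0.0861)
  e−x'=0.2407;  (l²−L²−(e−x')²−y'²−z²)/2L = -0.0521
  γ=atan2(-0.3678,0.2407)=-0.9914;  ψ=arccos(-0.1186)=1.6897;  θ3=γ+ψ≈0.6984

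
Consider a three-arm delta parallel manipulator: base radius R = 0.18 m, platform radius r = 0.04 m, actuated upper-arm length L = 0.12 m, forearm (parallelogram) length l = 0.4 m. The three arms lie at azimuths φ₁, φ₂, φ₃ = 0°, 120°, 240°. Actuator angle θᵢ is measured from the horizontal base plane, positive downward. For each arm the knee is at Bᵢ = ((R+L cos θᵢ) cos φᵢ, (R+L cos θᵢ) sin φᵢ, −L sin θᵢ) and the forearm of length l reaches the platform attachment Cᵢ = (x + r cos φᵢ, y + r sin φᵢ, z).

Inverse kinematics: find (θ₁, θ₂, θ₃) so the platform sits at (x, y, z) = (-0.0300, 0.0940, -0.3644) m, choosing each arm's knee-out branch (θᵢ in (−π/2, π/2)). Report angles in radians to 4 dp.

θ₁ = 0.6977, θ₂ = -0.0001, θ₃ = 0.8723

arm 1 (φ=0.0°): x'=-0.0300, y'=0.0940
  e−x'=0.1700;  (l²−L²−(e−x')²−y'²−z²)/2L = -0.1038
  γ=atan2(-0.3644,0.1700)=-1.1343;  ψ=arccos(-0.2583)=1.8320;  θ1=γ+ψ≈0.6977
φ2=120.0° → target in arm frame (0.0964, -0.0210)
  A cos θ + B sin θ = C:  0.0436·cos θ + -0.3644·sin θ = 0.0436
  √(A²+B²)=0.3670;  θ2 = -1.4517+1.4516 ≈ -0.0001
rotate P by −φ3: (-0.0664, -0.0730, -0.3644)
  e−x'=0.2064;  (l²−L²−(e−x')²−y'²−z²)/2L = -0.1463
  γ=atan2(-0.3644,0.2064)=-1.0554;  ψ=arccos(-0.3494)=1.9277;  θ3=γ+ψ≈0.8723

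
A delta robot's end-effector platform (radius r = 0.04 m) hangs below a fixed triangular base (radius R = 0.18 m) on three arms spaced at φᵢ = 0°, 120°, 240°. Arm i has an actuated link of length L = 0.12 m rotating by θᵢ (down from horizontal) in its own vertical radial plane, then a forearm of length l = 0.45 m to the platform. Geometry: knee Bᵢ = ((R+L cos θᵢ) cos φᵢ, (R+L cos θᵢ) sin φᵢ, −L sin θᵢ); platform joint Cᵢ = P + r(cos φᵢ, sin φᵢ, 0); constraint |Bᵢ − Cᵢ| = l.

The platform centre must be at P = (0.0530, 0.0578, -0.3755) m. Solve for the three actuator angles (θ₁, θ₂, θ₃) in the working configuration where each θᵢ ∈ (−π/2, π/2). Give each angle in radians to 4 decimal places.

arm 1 (φ=0.0°): x'=0.0530, y'=0.0578
  A=0.0870, B=-0.3755, C=(l²−L²−A²−y'²−z²)/(2L)=0.1508
  √(A²+B²)=0.3854;  θ1 = -1.3431+1.1688 ≈ -0.1743
arm 2 (φ=120.0°): x'=0.0236, y'=-0.0748
  A=0.1164, B=-0.3755, C=(l²−L²−A²−y'²−z²)/(2L)=0.1164
  γ=atan2(-0.3755,0.1164)=-1.2701;  ψ=arccos(0.2962)=1.2701;  θ2=γ+ψ≈0.0000
φ3=240.0° → target in arm frame (-0.0766, 0.0170)
  e−x'=0.2166;  (l²−L²−(e−x')²−y'²−z²)/2L = -0.0004
  γ=atan2(-0.3755,0.2166)=-1.0477;  ψ=arccos(-0.0008)=1.5716;  θ3=γ+ψ≈0.5239

θ₁ = -0.1743, θ₂ = 0.0000, θ₃ = 0.5239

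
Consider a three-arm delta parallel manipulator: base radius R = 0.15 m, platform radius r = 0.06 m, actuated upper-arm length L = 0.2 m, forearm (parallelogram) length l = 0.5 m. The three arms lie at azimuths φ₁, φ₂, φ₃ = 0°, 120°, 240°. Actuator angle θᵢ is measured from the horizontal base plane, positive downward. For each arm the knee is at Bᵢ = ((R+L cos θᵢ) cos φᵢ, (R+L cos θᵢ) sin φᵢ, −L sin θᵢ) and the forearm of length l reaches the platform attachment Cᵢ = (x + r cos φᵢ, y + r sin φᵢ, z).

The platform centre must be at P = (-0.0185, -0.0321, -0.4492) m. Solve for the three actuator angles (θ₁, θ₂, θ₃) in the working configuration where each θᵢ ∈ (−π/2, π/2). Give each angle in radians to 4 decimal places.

θ₁ = 0.2618, θ₂ = 0.2620, θ₃ = 0.0874

rotate P by −φ1: (-0.0185, -0.0321, -0.4492)
  A=0.1085, B=-0.4492, C=(l²−L²−A²−y'²−z²)/(2L)=-0.0115
  √(A²+B²)=0.4621;  θ1 = -1.3338+1.5956 ≈ 0.2618
rotate P by −φ2: (-0.0185, 0.0321, -0.4492)
  A cos θ + B sin θ = C:  0.1085·cos θ + -0.4492·sin θ = -0.0115
  √(A²+B²)=0.4621;  θ2 = -1.3337+1.5956 ≈ 0.2620
arm 3 (φ=240.0°): x'=0.0370, y'=0.0000
  A cos θ + B sin θ = C:  0.0530·cos θ + -0.4492·sin θ = 0.0135
  γ=atan2(-0.4492,0.0530)=-1.4535;  ψ=arccos(0.0299)=1.5409;  θ3=γ+ψ≈0.0874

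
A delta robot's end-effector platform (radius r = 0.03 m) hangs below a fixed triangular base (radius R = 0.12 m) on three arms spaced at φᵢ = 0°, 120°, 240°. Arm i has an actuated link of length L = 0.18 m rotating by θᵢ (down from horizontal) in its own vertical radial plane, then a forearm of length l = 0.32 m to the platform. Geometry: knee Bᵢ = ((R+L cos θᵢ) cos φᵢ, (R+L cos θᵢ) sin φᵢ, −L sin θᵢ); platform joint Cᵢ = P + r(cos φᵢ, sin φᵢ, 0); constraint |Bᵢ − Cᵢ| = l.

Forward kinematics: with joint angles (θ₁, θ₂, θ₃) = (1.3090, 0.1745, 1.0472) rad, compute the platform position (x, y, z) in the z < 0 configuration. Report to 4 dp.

S1 = (0.1366·cos0.0°, 0.1366·sin0.0°, -0.1739) = (0.1366, 0.0000, -0.1739)
φ2=120.0°: virtual centre (-0.1336, 0.2315, -0.0313), radius l
φ3=240.0°: virtual centre (-0.0900, -0.1559, -0.1559), radius l
eliminate P² terms by subtracting sphere 1 from 2 and 3
[-0.5404 0.4629 0.2852]·P = 0.0235;  [-0.4532 -0.3118 0.0360]·P = 0.0078
Cramer: x(z) = -0.0289+0.2791z;  y(z) = 0.0170-0.2903z
sphere 1 gives Az²+Bz+C=0 with A=1.1622, B=0.2455, C=-0.0445;  B²−4AC=0.2670;  roots -0.3279, 0.1167;  negative root z = -0.3279
x = -0.1205, y = 0.1122

(-0.1205, 0.1122, -0.3279)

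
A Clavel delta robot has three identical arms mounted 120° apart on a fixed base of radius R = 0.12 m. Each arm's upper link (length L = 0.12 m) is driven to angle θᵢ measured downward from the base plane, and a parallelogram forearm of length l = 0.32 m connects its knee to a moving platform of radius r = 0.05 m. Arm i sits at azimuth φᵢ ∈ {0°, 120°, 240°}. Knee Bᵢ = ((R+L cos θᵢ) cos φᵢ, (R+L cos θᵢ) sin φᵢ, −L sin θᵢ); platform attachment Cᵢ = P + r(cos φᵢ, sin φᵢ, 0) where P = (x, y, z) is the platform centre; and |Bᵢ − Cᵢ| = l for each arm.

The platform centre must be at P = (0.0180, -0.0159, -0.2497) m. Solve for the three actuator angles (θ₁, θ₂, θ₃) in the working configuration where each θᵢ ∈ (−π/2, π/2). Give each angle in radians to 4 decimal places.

rotate P by −φ1: (0.0180, -0.0159, -0.2497)
  A cos θ + B sin θ = C:  0.0520·cos θ + -0.2497·sin θ = 0.0946
  θ1 = atan2(B,A) + arccos(C/0.2551) = -0.1745
arm 2 (φ=120.0°): x'=-0.0228, y'=-0.0076
  A=0.0928, B=-0.2497, C=(l²−L²−A²−y'²−z²)/(2L)=0.0708
  √(A²+B²)=0.2664;  θ2 = -1.2151+1.3019 ≈ 0.0868
rotate P by −φ3: (0.0048, 0.0235, -0.2497)
  A=0.0652, B=-0.2497, C=(l²−L²−A²−y'²−z²)/(2L)=0.0868
  θ3 = atan2(B,A) + arccos(C/0.2581) = -0.0876

θ₁ = -0.1745, θ₂ = 0.0868, θ₃ = -0.0876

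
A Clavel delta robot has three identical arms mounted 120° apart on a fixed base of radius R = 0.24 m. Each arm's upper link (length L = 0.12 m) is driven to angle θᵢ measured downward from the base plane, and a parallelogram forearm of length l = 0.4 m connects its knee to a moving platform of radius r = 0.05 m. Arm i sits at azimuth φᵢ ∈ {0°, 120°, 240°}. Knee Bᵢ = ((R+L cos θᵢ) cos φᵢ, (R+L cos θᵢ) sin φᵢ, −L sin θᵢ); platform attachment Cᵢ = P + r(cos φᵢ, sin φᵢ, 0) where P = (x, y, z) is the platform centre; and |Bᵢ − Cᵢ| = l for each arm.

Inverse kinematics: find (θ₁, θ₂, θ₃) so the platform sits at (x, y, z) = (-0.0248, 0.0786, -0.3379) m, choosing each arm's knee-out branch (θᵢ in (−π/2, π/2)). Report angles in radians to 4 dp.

rotate P by −φ1: (-0.0248, 0.0786, -0.3379)
  e−x'=0.2148;  (l²−L²−(e−x')²−y'²−z²)/2L = -0.0871
  θ1 = atan2(B,A) + arccos(C/0.4004) = 0.7854
φ2=120.0° → target in arm frame (0.0805, -0.0178)
  A=0.1095, B=-0.3379, C=(l²−L²−A²−y'²−z²)/(2L)=0.0796
  θ2 = atan2(B,A) + arccos(C/0.3552) = 0.0874
φ3=240.0° → target in arm frame (-0.0557, -0.0608)
  A cos θ + B sin θ = C:  0.2457·cos θ + -0.3379·sin θ = -0.1359
  √(A²+B²)=0.4178;  θ3 = -0.9421+1.9022 ≈ 0.9601

θ₁ = 0.7854, θ₂ = 0.0874, θ₃ = 0.9601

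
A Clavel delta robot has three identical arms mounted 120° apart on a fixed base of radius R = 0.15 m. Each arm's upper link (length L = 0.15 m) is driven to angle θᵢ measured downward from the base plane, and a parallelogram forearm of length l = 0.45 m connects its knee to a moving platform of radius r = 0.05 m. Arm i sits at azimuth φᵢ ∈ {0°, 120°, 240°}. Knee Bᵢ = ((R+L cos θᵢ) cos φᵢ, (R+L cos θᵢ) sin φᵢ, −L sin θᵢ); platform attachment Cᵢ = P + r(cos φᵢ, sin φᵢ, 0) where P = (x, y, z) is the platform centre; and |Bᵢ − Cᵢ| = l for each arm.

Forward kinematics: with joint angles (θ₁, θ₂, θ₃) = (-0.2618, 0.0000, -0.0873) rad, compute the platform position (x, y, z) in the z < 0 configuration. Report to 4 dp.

(0.0298, -0.0106, -0.3563)

arm 1 at φ=0.0°: e+L cos θ1 = 0.2449;  centre 1 = (0.2449, 0.0000, 0.0388)
arm 2 at φ=120.0°: e+L cos θ2 = 0.2500;  centre 2 = (-0.1250, 0.2165, 0.0000)
arm 3 at φ=240.0°: e+L cos θ3 = 0.2494;  centre 3 = (-0.1247, -0.2160, 0.0131)
eliminate P² terms by subtracting sphere 1 from 2 and 3
[-0.7398 0.4330 -0.0776]·P = 0.0010;  [-0.7392 -0.4320 -0.0515]·P = 0.0009
det = 0.6397;  x = -0.0013+-0.0873z,  y = 0.0001+0.0302z
into |P−centre ₁|² = l²: 1.0085z² + -0.0347z + -0.1404 = 0;  Δ = 0.5675;  z = -0.3563 or 0.3907 → z<0 root = -0.3563
x = 0.0298, y = -0.0106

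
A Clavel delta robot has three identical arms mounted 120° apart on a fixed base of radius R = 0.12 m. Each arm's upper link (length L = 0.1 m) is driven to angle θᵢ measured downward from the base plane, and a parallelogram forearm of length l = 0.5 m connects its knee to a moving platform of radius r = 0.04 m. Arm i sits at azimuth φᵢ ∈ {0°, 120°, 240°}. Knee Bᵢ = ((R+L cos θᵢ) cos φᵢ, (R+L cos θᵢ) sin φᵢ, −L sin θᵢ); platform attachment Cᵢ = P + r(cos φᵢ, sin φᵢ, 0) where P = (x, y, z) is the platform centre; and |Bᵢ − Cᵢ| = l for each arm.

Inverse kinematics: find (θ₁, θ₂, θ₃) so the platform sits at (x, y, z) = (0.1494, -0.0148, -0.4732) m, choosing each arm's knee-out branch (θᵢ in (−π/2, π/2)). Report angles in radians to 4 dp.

θ₁ = -0.2614, θ₂ = 0.6111, θ₃ = 0.5237

rotate P by −φ1: (0.1494, -0.0148, -0.4732)
  e−x'=-0.0694;  (l²−L²−(e−x')²−y'²−z²)/2L = 0.0552
  θ1 = atan2(B,A) + arccos(C/0.4783) = -0.2614
arm 2 (φ=120.0°): x'=-0.0875, y'=-0.1220
  A=0.1675, B=-0.4732, C=(l²−L²−A²−y'²−z²)/(2L)=-0.1343
  γ=atan2(-0.4732,0.1675)=-1.2306;  ψ=arccos(-0.2675)=1.8416;  θ2=γ+ψ≈0.6111
rotate P by −φ3: (-0.0619, 0.1368, -0.4732)
  A=0.1419, B=-0.4732, C=(l²−L²−A²−y'²−z²)/(2L)=-0.1138
  θ3 = atan2(B,A) + arccos(C/0.4940) = 0.5237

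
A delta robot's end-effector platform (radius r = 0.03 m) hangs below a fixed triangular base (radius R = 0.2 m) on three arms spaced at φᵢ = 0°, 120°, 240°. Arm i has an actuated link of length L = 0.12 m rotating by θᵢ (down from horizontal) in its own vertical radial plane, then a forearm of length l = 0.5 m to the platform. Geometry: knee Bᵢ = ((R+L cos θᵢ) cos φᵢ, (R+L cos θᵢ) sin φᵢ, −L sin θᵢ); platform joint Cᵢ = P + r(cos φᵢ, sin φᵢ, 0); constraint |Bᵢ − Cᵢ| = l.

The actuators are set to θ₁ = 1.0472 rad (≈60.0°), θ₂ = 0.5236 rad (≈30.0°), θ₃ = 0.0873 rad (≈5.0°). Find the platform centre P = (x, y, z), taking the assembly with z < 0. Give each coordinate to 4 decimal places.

(-0.1094, -0.0512, -0.4675)

S1 = (0.2300·cos0.0°, 0.2300·sin0.0°, -0.1039) = (0.2300, 0.0000, -0.1039)
arm 2 at φ=120.0°: e+L cos θ2 = 0.2739;  S2 = (-0.1370, 0.2372, -0.0600)
φ3=240.0°: virtual centre (-0.1448, -0.2508, -0.0105), radius l
|S₂|²−|S₁|² = 0.0149;  |S₃|²−|S₁|² = 0.0202
linear system: -0.7339x+0.4744y = 0.0149−0.0878z; -0.7495x+-0.5015y = 0.0202−0.1869z
det = 0.7237;  x = -0.0236+0.1834z,  y = -0.0051+0.0986z
quadratic in z: (1.0434)z²+(0.1138)z+(-0.1749)=0, √Δ=0.8618 → z ∈ {-0.4675, 0.3584}; z = -0.4675 (taking z<0)
x = -0.1094, y = -0.0512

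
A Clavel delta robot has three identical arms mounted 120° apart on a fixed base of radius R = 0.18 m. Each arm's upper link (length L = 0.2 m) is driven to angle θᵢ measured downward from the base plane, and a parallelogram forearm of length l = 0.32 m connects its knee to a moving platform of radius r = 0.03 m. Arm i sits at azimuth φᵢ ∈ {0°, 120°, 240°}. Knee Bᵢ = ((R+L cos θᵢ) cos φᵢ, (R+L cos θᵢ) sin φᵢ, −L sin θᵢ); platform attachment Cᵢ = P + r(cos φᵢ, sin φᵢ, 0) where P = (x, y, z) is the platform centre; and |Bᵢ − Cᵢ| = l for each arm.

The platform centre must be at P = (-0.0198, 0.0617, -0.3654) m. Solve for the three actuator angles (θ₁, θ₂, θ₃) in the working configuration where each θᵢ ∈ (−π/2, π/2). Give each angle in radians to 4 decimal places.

rotate P by −φ1: (-0.0198, 0.0617, -0.3654)
  e−x'=0.1698;  (l²−L²−(e−x')²−y'²−z²)/2L = -0.2594
  √(A²+B²)=0.4029;  θ1 = -1.1358+2.2702 ≈ 1.1344
rotate P by −φ2: (0.0633, -0.0137, -0.3654)
  A=0.0867, B=-0.3654, C=(l²−L²−A²−y'²−z²)/(2L)=-0.1970
  γ=atan2(-0.3654,0.0867)=-1.3379;  ψ=arccos(-0.5247)=2.1231;  θ2=γ+ψ≈0.7852
rotate P by −φ3: (-0.0435, -0.0480, -0.3654)
  e−x'=0.1935;  (l²−L²−(e−x')²−y'²−z²)/2L = -0.2772
  √(A²+B²)=0.4135;  θ3 = -1.0837+2.3055 ≈ 1.2218

θ₁ = 1.1344, θ₂ = 0.7852, θ₃ = 1.2218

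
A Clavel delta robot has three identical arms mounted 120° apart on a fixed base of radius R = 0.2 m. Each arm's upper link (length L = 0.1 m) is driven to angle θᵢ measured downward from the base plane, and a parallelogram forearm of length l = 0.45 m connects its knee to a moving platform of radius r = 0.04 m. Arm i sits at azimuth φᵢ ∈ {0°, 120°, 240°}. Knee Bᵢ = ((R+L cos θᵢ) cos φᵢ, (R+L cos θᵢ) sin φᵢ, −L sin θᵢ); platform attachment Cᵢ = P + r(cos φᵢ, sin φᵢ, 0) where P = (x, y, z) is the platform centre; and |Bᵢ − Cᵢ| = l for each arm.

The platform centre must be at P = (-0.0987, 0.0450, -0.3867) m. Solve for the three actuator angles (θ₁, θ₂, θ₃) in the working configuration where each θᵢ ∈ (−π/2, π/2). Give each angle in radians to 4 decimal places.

φ1=0.0° → target in arm frame (-0.0987, 0.0450)
  e−x'=0.2587;  (l²−L²−(e−x')²−y'²−z²)/2L = -0.1299
  γ=atan2(-0.3867,0.2587)=-0.9812;  ψ=arccos(-0.2793)=1.8538;  θ1=γ+ψ≈0.8727
arm 2 (φ=120.0°): x'=0.0883, y'=0.0630
  e−x'=0.0717;  (l²−L²−(e−x')²−y'²−z²)/2L = 0.1693
  θ2 = atan2(B,A) + arccos(C/0.3933) = -0.2617
arm 3 (φ=240.0°): x'=0.0104, y'=-0.1080
  A cos θ + B sin θ = C:  0.1496·cos θ + -0.3867·sin θ = 0.0446
  √(A²+B²)=0.4146;  θ3 = -1.2016+1.4631 ≈ 0.2614

θ₁ = 0.8727, θ₂ = -0.2617, θ₃ = 0.2614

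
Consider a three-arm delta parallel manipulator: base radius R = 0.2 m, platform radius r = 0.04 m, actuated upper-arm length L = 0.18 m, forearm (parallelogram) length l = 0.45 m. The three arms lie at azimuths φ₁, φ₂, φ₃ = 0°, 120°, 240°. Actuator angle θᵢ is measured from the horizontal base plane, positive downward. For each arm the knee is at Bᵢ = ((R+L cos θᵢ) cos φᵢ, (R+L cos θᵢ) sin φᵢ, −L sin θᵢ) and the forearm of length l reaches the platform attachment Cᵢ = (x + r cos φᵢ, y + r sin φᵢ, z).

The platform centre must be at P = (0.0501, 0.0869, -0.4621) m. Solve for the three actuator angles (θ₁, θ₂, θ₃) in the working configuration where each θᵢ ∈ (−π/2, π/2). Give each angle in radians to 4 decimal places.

θ₁ = 0.6112, θ₂ = 0.6108, θ₃ = 1.1347

rotate P by −φ1: (0.0501, 0.0869, -0.4621)
  A=0.1099, B=-0.4621, C=(l²−L²−A²−y'²−z²)/(2L)=-0.1752
  θ1 = atan2(B,A) + arccos(C/0.4750) = 0.6112
arm 2 (φ=120.0°): x'=0.0502, y'=-0.0868
  A cos θ + B sin θ = C:  0.1098·cos θ + -0.4621·sin θ = -0.1751
  √(A²+B²)=0.4750;  θ2 = -1.3375+1.9483 ≈ 0.6108
φ3=240.0° → target in arm frame (-0.1003, -0.0001)
  A cos θ + B sin θ = C:  0.2603·cos θ + -0.4621·sin θ = -0.3089
  √(A²+B²)=0.5304;  θ3 = -1.0578+2.1924 ≈ 1.1347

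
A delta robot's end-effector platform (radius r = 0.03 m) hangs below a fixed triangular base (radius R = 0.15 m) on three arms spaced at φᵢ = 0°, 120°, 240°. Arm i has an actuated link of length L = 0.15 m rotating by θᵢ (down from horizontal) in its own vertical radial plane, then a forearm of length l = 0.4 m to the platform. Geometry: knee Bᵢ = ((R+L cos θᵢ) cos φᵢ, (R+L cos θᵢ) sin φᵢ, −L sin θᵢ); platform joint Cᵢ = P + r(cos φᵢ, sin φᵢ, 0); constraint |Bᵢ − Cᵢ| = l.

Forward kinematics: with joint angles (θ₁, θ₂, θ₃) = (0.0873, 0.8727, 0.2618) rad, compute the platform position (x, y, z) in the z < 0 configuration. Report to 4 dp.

S1 = (0.2694·cos0.0°, 0.2694·sin0.0°, -0.0131) = (0.2694, 0.0000, -0.0131)
arm 2 at φ=120.0°: e+L cos θ2 = 0.2164;  S2 = (-0.1082, 0.1874, -0.1149)
φ3=240.0°: virtual centre (-0.1324, -0.2294, -0.0388), radius l
|S₂|²−|S₁|² = -0.0127;  |S₃|²−|S₁|² = -0.0011
plane₁₂: -0.7553x+0.3748y+-0.2037z = -0.0127
Cramer: x(z) = 0.0096-0.1740z;  y(z) = -0.0145+0.1927z
quadratic in z: (1.0674)z²+(0.1110)z+(-0.0921)=0, √Δ=0.6369 → z ∈ {-0.3503, 0.2464}; z = -0.3503 (taking z<0)
x = 0.0706, y = -0.0820

(0.0706, -0.0820, -0.3503)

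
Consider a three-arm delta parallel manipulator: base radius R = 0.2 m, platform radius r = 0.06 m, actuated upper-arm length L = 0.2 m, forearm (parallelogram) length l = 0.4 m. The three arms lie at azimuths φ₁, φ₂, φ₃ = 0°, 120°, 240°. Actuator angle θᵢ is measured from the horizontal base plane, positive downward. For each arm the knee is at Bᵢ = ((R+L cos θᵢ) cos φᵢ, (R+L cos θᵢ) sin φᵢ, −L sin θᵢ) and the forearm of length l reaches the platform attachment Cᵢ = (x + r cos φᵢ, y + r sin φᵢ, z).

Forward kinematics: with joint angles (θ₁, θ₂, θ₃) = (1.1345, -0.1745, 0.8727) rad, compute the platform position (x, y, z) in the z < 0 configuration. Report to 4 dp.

centre 1 = (0.2245·cos0.0°, 0.2245·sin0.0°, -0.1813) = (0.2245, 0.0000, -0.1813)
centre 2 = (0.3370·cos120.0°, 0.3370·sin120.0°, 0.0347) = (-0.1685, 0.2918, 0.0347)
arm 3 at φ=240.0°: e+L cos θ3 = 0.2686;  centre 3 = (-0.1343, -0.2326, -0.1532)
eliminate P² terms by subtracting sphere 1 from 2 and 3
plane₁₂: -0.7860x+0.5836y+0.4320z = 0.0315
Cramer: x(z) = -0.0278+0.2979z;  y(z) = 0.0164-0.3390z
quadratic in z: (1.2036)z²+(0.2010)z+(-0.0632)=0, √Δ=0.5870 → z ∈ {-0.3274, 0.1604}; z = -0.3274 (taking z<0)
x = -0.1254, y = 0.1274

(-0.1254, 0.1274, -0.3274)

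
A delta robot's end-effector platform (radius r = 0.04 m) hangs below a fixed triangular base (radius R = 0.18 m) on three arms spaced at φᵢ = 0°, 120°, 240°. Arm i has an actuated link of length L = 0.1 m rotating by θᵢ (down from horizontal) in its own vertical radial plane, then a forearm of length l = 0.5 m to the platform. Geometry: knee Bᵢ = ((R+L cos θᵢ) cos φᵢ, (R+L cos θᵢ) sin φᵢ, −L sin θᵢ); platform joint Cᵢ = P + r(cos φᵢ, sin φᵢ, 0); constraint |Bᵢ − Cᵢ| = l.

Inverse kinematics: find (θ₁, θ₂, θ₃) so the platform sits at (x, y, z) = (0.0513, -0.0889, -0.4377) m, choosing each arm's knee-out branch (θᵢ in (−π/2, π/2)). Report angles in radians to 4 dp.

θ₁ = -0.1742, θ₂ = 0.6108, θ₃ = -0.1745

rotate P by −φ1: (0.0513, -0.0889, -0.4377)
  A=0.0887, B=-0.4377, C=(l²−L²−A²−y'²−z²)/(2L)=0.1632
  θ1 = atan2(B,A) + arccos(C/0.4466) = -0.1742
φ2=120.0° → target in arm frame (-0.1026, 0.0000)
  A=0.2426, B=-0.4377, C=(l²−L²−A²−y'²−z²)/(2L)=-0.0523
  θ2 = atan2(B,A) + arccos(C/0.5005) = 0.6108
rotate P by −φ3: (0.0513, 0.0889, -0.4377)
  e−x'=0.0887;  (l²−L²−(e−x')²−y'²−z²)/2L = 0.1633
  √(A²+B²)=0.4466;  θ3 = -1.3709+1.1965 ≈ -0.1745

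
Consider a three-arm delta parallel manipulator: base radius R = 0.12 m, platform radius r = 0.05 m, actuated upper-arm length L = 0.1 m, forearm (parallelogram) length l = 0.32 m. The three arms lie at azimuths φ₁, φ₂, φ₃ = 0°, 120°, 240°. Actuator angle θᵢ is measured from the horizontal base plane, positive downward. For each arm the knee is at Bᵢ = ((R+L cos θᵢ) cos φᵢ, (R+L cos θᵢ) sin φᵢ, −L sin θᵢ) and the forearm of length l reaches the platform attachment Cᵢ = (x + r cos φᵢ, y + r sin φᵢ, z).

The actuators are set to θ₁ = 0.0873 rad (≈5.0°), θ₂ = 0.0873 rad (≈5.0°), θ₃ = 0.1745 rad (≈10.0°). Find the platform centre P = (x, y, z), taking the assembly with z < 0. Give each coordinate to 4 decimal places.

φ1=0.0°: virtual centre (0.1696, 0.0000, -0.0087), radius l
arm 2 at φ=120.0°: e+L cos θ2 = 0.1696;  centre 2 = (-0.0848, 0.1469, -0.0087)
φ3=240.0°: virtual centre (-0.0842, -0.1459, -0.0174), radius l
|centre ₂|²−|centre ₁|² = 0.0000;  |centre ₃|²−|centre ₁|² = -0.0002
linear system: -0.5089x+0.2938y = 0.0000−0.0000z; -0.5077x+-0.2918y = -0.0002−-0.0173z
Cramer: x(z) = 0.0002-0.0171z;  y(z) = 0.0003-0.0296z
quadratic in z: (1.0012)z²+(0.0232)z+(-0.0736)=0, √Δ=0.5434 → z ∈ {-0.2830, 0.2598}; z = -0.2830 (taking z<0)
x = 0.0050, y = 0.0086

(0.0050, 0.0086, -0.2830)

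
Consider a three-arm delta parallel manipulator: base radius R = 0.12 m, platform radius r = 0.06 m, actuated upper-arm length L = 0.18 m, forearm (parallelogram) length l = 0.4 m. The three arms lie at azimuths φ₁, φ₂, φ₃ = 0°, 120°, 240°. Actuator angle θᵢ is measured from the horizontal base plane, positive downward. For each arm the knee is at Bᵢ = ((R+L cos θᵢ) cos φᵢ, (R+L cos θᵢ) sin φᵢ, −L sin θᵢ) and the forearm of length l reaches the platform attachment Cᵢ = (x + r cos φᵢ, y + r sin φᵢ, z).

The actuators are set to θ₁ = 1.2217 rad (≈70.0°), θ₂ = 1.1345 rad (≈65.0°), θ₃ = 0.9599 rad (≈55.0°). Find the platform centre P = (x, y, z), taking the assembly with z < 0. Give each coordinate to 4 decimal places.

φ1=0.0°: virtual centre (0.1216, 0.0000, -0.1691), radius l
S2 = (0.1361·cos120.0°, 0.1361·sin120.0°, -0.1631) = (-0.0680, 0.1178, -0.1631)
S3 = (0.1632·cos240.0°, 0.1632·sin240.0°, -0.1474) = (-0.0816, -0.1414, -0.1474)
eliminate P² terms by subtracting sphere 1 from 2 and 3
plane₁₂: -0.3792x+0.2357y+0.0120z = 0.0017
det = 0.2030;  x = -0.0082+0.0671z,  y = -0.0059+0.0570z
quadratic in z: (1.0078)z²+(0.3202)z+(-0.1145)=0, √Δ=0.7511 → z ∈ {-0.5315, 0.2138}; z = -0.5315 (taking z<0)
x = -0.0439, y = -0.0362

(-0.0439, -0.0362, -0.5315)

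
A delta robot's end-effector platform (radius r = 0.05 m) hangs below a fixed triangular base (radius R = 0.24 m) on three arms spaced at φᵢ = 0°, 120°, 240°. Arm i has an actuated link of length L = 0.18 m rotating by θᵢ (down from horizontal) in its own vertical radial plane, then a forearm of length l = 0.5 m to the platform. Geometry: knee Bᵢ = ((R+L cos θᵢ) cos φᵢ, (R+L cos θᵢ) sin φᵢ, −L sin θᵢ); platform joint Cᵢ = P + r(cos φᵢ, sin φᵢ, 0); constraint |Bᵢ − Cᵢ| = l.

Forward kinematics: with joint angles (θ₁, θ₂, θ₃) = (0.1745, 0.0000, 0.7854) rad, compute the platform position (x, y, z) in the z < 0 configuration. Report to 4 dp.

(0.0362, 0.1022, -0.3917)

φ1=0.0°: virtual centre (0.3673, 0.0000, -0.0313), radius l
arm 2 at φ=120.0°: e+L cos θ2 = 0.3700;  S2 = (-0.1850, 0.3204, 0.0000)
S3 = (0.3173·cos240.0°, 0.3173·sin240.0°, -0.1273) = (-0.1586, -0.2748, -0.1273)
subtract pairs → two planes through P
linear system: -1.1045x+0.6409y = 0.0010−0.0625z; -1.0518x+-0.5495y = -0.0190−-0.1921z
Cramer: x(z) = 0.0091-0.0693z;  y(z) = 0.0172-0.2169z
into |P−S₁|² = l²: 1.0518z² + 0.1047z + -0.1204 = 0;  Δ = 0.5176;  z = -0.3917 or 0.2922 → z<0 root = -0.3917
x = 0.0362, y = 0.1022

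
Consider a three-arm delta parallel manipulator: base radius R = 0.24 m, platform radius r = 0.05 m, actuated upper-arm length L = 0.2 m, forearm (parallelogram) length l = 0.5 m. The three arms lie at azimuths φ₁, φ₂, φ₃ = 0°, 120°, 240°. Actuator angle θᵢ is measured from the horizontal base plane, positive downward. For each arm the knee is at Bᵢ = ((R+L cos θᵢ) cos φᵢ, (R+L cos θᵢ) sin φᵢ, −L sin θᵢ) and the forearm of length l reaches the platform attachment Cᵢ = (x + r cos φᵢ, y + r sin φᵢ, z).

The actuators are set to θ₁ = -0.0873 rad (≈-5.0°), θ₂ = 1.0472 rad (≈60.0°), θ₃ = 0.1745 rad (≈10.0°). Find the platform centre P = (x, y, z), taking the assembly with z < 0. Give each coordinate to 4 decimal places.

φ1=0.0°: virtual centre (0.3892, 0.0000, 0.0174), radius l
arm 2 at φ=120.0°: (R−r)+L cos θ2 = 0.2900;  S2 = (-0.1450, 0.2511, -0.1732)
S3 = (0.3870·cos240.0°, 0.3870·sin240.0°, -0.0347) = (-0.1935, -0.3351, -0.0347)
subtract pairs → two planes through P
linear system: -1.0685x+0.5023y = -0.0377−-0.3813z; -1.1654x+-0.6702y = -0.0009−-0.1043z
det = 1.3015;  x = 0.0198+-0.2366z,  y = -0.0331+0.2558z
sphere 1 gives Az²+Bz+C=0 with A=1.1214, B=0.1231, C=-0.1121;  B²−4AC=0.5179;  roots -0.3757, 0.2660;  negative root z = -0.3757
x = 0.1087, y = -0.1292

(0.1087, -0.1292, -0.3757)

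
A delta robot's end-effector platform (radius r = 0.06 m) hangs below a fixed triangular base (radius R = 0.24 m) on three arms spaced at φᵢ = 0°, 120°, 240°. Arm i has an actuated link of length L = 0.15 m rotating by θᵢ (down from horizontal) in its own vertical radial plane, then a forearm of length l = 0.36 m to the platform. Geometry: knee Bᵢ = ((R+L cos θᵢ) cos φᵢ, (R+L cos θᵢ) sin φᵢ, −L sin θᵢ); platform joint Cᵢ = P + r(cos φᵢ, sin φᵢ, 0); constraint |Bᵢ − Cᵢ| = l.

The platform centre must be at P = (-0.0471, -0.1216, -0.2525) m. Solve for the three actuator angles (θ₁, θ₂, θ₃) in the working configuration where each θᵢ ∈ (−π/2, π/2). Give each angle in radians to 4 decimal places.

θ₁ = 0.9604, θ₂ = 1.1347, θ₃ = -0.3491

φ1=0.0° → target in arm frame (-0.0471, -0.1216)
  A=0.2271, B=-0.2525, C=(l²−L²−A²−y'²−z²)/(2L)=-0.0767
  γ=atan2(-0.2525,0.2271)=-0.8383;  ψ=arccos(-0.2259)=1.7987;  θ1=γ+ψ≈0.9604
rotate P by −φ2: (-0.0818, 0.1016, -0.2525)
  A=0.2618, B=-0.2525, C=(l²−L²−A²−y'²−z²)/(2L)=-0.1183
  √(A²+B²)=0.3637;  θ2 = -0.7674+1.9021 ≈ 1.1347
φ3=240.0° → target in arm frame (0.1289, 0.0200)
  e−x'=0.0511;  (l²−L²−(e−x')²−y'²−z²)/2L = 0.1344
  γ=atan2(-0.2525,0.0511)=-1.3710;  ψ=arccos(0.5218)=1.0219;  θ3=γ+ψ≈-0.3491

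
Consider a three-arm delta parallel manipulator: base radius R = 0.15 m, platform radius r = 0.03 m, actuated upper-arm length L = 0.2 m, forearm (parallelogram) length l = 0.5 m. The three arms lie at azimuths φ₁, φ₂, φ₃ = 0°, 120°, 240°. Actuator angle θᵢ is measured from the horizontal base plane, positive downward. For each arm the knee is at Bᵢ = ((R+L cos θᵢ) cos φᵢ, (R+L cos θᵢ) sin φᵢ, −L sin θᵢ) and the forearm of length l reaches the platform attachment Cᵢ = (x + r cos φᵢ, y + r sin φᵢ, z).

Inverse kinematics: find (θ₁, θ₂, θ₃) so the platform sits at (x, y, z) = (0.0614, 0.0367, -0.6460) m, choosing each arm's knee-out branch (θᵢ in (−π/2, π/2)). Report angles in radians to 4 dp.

φ1=0.0° → target in arm frame (0.0614, 0.0367)
  e−x'=0.0586;  (l²−L²−(e−x')²−y'²−z²)/2L = -0.5302
  √(A²+B²)=0.6487;  θ1 = -1.4803+2.5278 ≈ 1.0474
arm 2 (φ=120.0°): x'=0.0011, y'=-0.0715
  A cos θ + B sin θ = C:  0.1189·cos θ + -0.6460·sin θ = -0.5664
  √(A²+B²)=0.6569;  θ2 = -1.3888+2.6107 ≈ 1.2219
arm 3 (φ=240.0°): x'=-0.0625, y'=0.0348
  A=0.1825, B=-0.6460, C=(l²−L²−A²−y'²−z²)/(2L)=-0.6046
  √(A²+B²)=0.6713;  θ3 = -1.2955+2.6920 ≈ 1.3965

θ₁ = 1.0474, θ₂ = 1.2219, θ₃ = 1.3965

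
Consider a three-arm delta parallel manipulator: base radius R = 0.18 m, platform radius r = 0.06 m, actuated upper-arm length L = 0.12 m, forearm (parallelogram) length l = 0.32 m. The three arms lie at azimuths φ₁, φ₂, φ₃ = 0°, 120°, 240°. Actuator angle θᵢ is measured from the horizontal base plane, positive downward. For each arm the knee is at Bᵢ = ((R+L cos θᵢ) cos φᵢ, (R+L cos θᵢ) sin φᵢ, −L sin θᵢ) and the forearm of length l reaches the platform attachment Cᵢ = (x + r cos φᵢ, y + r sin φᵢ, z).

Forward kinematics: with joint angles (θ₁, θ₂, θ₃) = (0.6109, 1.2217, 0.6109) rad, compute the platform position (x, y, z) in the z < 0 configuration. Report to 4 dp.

arm 1 at φ=0.0°: ρ1 = 0.2183;  S1 = (0.2183, 0.0000, -0.0688)
arm 2 at φ=120.0°: ρ2 = 0.1610;  S2 = (-0.0805, 0.1395, -0.1128)
arm 3 at φ=240.0°: ρ3 = 0.2183;  S3 = (-0.1091, -0.1890, -0.0688)
eliminate P² terms by subtracting sphere 1 from 2 and 3
[-0.5976 0.2789 -0.0879]·P = -0.0137;  [-0.6549 -0.3781 0.0000]·P = 0.0000
det = 0.4086;  x = 0.0127+-0.0813z,  y = -0.0220+0.1408z
sphere 1 gives Az²+Bz+C=0 with A=1.0264, B=0.1649, C=-0.0549;  B²−4AC=0.2526;  roots -0.3252, 0.1645;  negative root z = -0.3252
x = 0.0391, y = -0.0678

(0.0391, -0.0678, -0.3252)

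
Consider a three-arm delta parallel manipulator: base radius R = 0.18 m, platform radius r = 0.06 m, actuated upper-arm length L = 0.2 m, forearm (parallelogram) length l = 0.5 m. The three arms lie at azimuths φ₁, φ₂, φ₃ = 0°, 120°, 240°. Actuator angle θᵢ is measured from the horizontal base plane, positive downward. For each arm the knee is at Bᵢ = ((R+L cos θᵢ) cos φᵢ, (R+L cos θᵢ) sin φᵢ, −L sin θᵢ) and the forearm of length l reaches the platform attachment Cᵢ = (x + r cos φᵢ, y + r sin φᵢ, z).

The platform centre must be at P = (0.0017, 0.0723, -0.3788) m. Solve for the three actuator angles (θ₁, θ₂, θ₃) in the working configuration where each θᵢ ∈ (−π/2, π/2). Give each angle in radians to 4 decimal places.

θ₁ = 0.0002, θ₂ = -0.2617, θ₃ = 0.2619

φ1=0.0° → target in arm frame (0.0017, 0.0723)
  e−x'=0.1183;  (l²−L²−(e−x')²−y'²−z²)/2L = 0.1182
  γ=atan2(-0.3788,0.1183)=-1.2681;  ψ=arccos(0.2979)=1.2683;  θ1=γ+ψ≈0.0002
φ2=120.0° → target in arm frame (0.0618, -0.0376)
  A cos θ + B sin θ = C:  0.0582·cos θ + -0.3788·sin θ = 0.1543
  γ=atan2(-0.3788,0.0582)=-1.4183;  ψ=arccos(0.4025)=1.1565;  θ2=γ+ψ≈-0.2617
arm 3 (φ=240.0°): x'=-0.0635, y'=-0.0347
  A=0.1835, B=-0.3788, C=(l²−L²−A²−y'²−z²)/(2L)=0.0791
  √(A²+B²)=0.4209;  θ3 = -1.1198+1.3817 ≈ 0.2619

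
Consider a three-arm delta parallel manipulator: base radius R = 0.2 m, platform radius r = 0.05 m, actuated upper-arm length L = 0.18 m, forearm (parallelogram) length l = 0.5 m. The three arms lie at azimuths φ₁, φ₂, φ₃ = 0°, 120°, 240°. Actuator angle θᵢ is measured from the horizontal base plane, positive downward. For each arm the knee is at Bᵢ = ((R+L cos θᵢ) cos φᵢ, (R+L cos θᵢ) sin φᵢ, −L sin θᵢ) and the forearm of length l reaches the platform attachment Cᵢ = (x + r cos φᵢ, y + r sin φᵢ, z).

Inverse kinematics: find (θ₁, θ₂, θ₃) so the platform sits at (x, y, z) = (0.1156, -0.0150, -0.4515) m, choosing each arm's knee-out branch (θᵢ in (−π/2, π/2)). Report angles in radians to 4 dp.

θ₁ = 0.0003, θ₂ = 0.6981, θ₃ = 0.6109

rotate P by −φ1: (0.1156, -0.0150, -0.4515)
  A=0.0344, B=-0.4515, C=(l²−L²−A²−y'²−z²)/(2L)=0.0343
  √(A²+B²)=0.4528;  θ1 = -1.4948+1.4950 ≈ 0.0003
arm 2 (φ=120.0°): x'=-0.0708, y'=-0.0926
  A cos θ + B sin θ = C:  0.2208·cos θ + -0.4515·sin θ = -0.1210
  θ2 = atan2(B,A) + arccos(C/0.5026) = 0.6981
rotate P by −φ3: (-0.0448, 0.1076, -0.4515)
  e−x'=0.1948;  (l²−L²−(e−x')²−y'²−z²)/2L = -0.0994
  √(A²+B²)=0.4917;  θ3 = -1.1635+1.7743 ≈ 0.6109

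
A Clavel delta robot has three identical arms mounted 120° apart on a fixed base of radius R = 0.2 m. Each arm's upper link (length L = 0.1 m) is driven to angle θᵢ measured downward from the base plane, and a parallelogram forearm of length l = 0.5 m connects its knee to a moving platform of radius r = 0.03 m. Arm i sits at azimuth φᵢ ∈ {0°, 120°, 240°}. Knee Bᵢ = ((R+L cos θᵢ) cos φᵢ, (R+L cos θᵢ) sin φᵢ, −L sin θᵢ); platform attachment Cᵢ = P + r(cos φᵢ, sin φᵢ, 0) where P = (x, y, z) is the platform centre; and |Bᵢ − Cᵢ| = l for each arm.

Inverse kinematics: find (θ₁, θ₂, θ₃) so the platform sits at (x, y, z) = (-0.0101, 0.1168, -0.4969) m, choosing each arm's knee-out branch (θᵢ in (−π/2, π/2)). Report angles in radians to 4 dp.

θ₁ = 0.8728, θ₂ = 0.2623, θ₃ = 1.3091

arm 1 (φ=0.0°): x'=-0.0101, y'=0.1168
  A=0.1801, B=-0.4969, C=(l²−L²−A²−y'²−z²)/(2L)=-0.2649
  γ=atan2(-0.4969,0.1801)=-1.2231;  ψ=arccos(-0.5013)=2.0959;  θ1=γ+ψ≈0.8728
φ2=120.0° → target in arm frame (0.1062, -0.0497)
  A=0.0638, B=-0.4969, C=(l²−L²−A²−y'²−z²)/(2L)=-0.0672
  γ=atan2(-0.4969,0.0638)=-1.4431;  ψ=arccos(-0.1342)=1.7054;  θ2=γ+ψ≈0.2623
φ3=240.0° → target in arm frame (-0.0961, -0.0671)
  A=0.2661, B=-0.4969, C=(l²−L²−A²−y'²−z²)/(2L)=-0.4111
  θ3 = atan2(B,A) + arccos(C/0.5637) = 1.3091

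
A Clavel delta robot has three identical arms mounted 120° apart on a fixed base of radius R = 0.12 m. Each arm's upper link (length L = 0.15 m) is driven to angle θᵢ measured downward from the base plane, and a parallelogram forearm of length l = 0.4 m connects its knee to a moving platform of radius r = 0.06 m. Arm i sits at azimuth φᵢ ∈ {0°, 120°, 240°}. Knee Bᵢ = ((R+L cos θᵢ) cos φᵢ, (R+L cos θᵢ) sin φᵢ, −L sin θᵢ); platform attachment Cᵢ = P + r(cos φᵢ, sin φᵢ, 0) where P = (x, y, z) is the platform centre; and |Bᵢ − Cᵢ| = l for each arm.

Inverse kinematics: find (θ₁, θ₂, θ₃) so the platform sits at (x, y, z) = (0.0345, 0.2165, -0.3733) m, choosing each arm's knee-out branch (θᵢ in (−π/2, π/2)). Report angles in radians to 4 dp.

arm 1 (φ=0.0°): x'=0.0345, y'=0.2165
  e−x'=0.0255;  (l²−L²−(e−x')²−y'²−z²)/2L = -0.1646
  γ=atan2(-0.3733,0.0255)=-1.5026;  ψ=arccos(-0.4399)=2.0262;  θ1=γ+ψ≈0.5237
φ2=120.0° → target in arm frame (0.1702, -0.1381)
  A cos θ + B sin θ = C:  -0.1102·cos θ + -0.3733·sin θ = -0.1103
  √(A²+B²)=0.3892;  θ2 = -1.8580+1.8581 ≈ 0.0001
arm 3 (φ=240.0°): x'=-0.2047, y'=-0.0784
  A=0.2647, B=-0.3733, C=(l²−L²−A²−y'²−z²)/(2L)=-0.2603
  γ=atan2(-0.3733,0.2647)=-0.9539;  ψ=arccos(-0.5687)=2.1758;  θ3=γ+ψ≈1.2218

θ₁ = 0.5237, θ₂ = 0.0001, θ₃ = 1.2218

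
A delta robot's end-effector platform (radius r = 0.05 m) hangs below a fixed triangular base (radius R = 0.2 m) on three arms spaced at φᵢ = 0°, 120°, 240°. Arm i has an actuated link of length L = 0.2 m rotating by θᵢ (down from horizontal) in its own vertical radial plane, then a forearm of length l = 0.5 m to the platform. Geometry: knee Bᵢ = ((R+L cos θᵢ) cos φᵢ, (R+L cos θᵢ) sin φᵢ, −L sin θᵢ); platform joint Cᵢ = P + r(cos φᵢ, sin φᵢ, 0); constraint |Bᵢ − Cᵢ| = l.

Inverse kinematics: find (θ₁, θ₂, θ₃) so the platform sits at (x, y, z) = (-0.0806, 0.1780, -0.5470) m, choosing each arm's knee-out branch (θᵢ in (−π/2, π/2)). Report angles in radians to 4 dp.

θ₁ = 1.2218, θ₂ = 0.3491, θ₃ = 1.3091

arm 1 (φ=0.0°): x'=-0.0806, y'=0.1780
  A cos θ + B sin θ = C:  0.2306·cos θ + -0.5470·sin θ = -0.4352
  √(A²+B²)=0.5936;  θ1 = -1.1718+2.3936 ≈ 1.2218
φ2=120.0° → target in arm frame (0.1945, -0.0192)
  A=-0.0445, B=-0.5470, C=(l²−L²−A²−y'²−z²)/(2L)=-0.2289
  θ2 = atan2(B,A) + arccos(C/0.5488) = 0.3491
arm 3 (φ=240.0°): x'=-0.1139, y'=-0.1588
  A cos θ + B sin θ = C:  0.2639·cos θ + -0.5470·sin θ = -0.4601
  √(A²+B²)=0.6073;  θ3 = -1.1214+2.4305 ≈ 1.3091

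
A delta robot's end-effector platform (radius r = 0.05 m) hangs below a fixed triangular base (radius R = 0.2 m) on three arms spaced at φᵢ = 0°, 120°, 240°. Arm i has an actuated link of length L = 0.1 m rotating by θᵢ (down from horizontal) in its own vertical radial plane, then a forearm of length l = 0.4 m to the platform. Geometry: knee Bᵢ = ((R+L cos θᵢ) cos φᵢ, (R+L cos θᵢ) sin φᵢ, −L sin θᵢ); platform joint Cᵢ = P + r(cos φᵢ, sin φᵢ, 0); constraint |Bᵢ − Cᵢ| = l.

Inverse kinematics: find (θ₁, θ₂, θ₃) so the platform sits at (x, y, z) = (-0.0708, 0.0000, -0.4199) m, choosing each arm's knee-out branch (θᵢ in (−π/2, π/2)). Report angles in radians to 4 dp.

θ₁ = 1.3968, θ₂ = 0.7858, θ₃ = 0.7858

φ1=0.0° → target in arm frame (-0.0708, 0.0000)
  A cos θ + B sin θ = C:  0.2208·cos θ + -0.4199·sin θ = -0.3753
  θ1 = atan2(B,A) + arccos(C/0.4744) = 1.3968
φ2=120.0° → target in arm frame (0.0354, 0.0613)
  e−x'=0.1146;  (l²−L²−(e−x')²−y'²−z²)/2L = -0.2160
  θ2 = atan2(B,A) + arccos(C/0.4353) = 0.7858
rotate P by −φ3: (0.0354, -0.0613, -0.4199)
  A cos θ + B sin θ = C:  0.1146·cos θ + -0.4199·sin θ = -0.2160
  θ3 = atan2(B,A) + arccos(C/0.4353) = 0.7858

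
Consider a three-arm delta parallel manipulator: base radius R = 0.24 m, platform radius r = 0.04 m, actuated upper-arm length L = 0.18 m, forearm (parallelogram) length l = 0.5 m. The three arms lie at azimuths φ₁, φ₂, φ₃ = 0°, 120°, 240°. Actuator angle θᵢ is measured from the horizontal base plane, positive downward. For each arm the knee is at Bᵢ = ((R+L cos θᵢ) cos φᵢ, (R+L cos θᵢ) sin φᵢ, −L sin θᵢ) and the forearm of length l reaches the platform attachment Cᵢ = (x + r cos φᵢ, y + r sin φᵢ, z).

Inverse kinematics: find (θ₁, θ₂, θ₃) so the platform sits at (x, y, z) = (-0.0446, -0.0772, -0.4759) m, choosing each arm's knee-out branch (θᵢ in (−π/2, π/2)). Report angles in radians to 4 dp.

θ₁ = 0.8728, θ₂ = 0.8727, θ₃ = 0.3495

rotate P by −φ1: (-0.0446, -0.0772, -0.4759)
  A cos θ + B sin θ = C:  0.2446·cos θ + -0.4759·sin θ = -0.2074
  √(A²+B²)=0.5351;  θ1 = -1.0960+1.9689 ≈ 0.8728
arm 2 (φ=120.0°): x'=-0.0446, y'=0.0772
  A cos θ + B sin θ = C:  0.2446·cos θ + -0.4759·sin θ = -0.2074
  θ2 = atan2(B,A) + arccos(C/0.5351) = 0.8727
arm 3 (φ=240.0°): x'=0.0892, y'=0.0000
  A cos θ + B sin θ = C:  0.1108·cos θ + -0.4759·sin θ = -0.0588
  √(A²+B²)=0.4886;  θ3 = -1.3420+1.6914 ≈ 0.3495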